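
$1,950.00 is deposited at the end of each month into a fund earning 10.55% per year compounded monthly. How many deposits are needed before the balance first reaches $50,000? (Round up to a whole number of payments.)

24 payments

Periodic rate r = 0.1055/12 per month; n is counted in months.
Ordinary annuity FV: 50,000 = 1,950 × [((1+r)^n − 1)/r].
(1+r)^n = 1 + 50,000 × r / 1,950, so n = ln(1 + 50,000·r/1,950) / ln(1+r) = 23.22.
Round up to a whole number of payments: n = 24.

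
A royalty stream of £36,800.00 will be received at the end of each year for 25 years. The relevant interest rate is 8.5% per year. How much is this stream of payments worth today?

£376,618.22

This is an ordinary annuity: 25 payments of £36,800.00 at the end of each year.
Periodic rate r = 0.085 per year.
PV = PMT × [(1 − (1+r)^−n)/r] = 36,800 × [1 − (1+r)^−25] / r = £376,618.22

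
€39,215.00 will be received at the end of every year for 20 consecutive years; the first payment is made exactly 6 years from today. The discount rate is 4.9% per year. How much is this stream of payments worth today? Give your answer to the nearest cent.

€388,025.49

Ordinary annuity of 20 payments, first payment at period 6.
Periodic rate r = 0.049 per year.
The ordinary-annuity PV formula values the stream one period before the first payment (period 5); discount that back 5 periods:
PV₀ = 39,215 × [1 − (1+r)^−20] / r × (1+r)^−5 = €388,025.49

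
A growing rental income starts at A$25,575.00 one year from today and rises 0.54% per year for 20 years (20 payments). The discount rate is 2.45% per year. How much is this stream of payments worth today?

Periodic rate r = 0.0245 per year.
Growing ordinary annuity: PV = PMT₁ × [1 − ((1+g)/(1+r))^n] / (r − g) = 25,575 × [1 − ((1+0.0054)/(1+r))^20] / (r − 0.0054) = A$419,994.39.

A$419,994.39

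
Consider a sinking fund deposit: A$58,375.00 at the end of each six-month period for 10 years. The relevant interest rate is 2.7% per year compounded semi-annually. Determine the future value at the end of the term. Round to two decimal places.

This is an ordinary annuity: 20 deposits of A$58,375.00 at the end of each six-month period.
Periodic rate r = 0.027/2 per half-year; n is counted in half-years.
FV = PMT × [((1+r)^n − 1)/r] = 58,375 × [(1+r)^20 − 1] / r = A$1,330,087.12

A$1,330,087.12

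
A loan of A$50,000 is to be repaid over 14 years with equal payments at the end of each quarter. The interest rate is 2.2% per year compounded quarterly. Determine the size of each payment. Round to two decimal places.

Level ordinary annuity; solve PV = PMT × [(1 − (1+r)^−n)/r] for PMT.
Periodic rate r = 0.022/4 per quarter; n is counted in quarters.
With n = 56: PMT = 50,000 / ([(1 − (1+r)^−n)/r]) = A$1,039.84

A$1,039.84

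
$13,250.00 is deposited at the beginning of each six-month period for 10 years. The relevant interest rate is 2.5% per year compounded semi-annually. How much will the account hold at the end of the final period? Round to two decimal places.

This is an annuity due: 20 deposits of $13,250.00 at the beginning of each six-month period.
Periodic rate r = 0.025/2 per half-year; n is counted in half-years.
FV = PMT × [((1+r)^n − 1)/r] × (1+r) = 13,250 × [(1+r)^20 − 1] / r × (1+r) = $302,696.46

$302,696.46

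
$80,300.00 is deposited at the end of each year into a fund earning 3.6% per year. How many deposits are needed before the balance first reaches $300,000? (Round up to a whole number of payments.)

4 payments

Periodic rate r = 0.036 per year.
Ordinary annuity FV: 300,000 = 80,300 × [((1+r)^n − 1)/r].
(1+r)^n = 1 + 300,000 × r / 80,300, so n = ln(1 + 300,000·r/80,300) / ln(1+r) = 3.57.
Round up to a whole number of payments: n = 4.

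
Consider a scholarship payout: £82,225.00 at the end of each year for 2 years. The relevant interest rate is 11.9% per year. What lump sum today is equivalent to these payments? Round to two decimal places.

This is an ordinary annuity: 2 payments of £82,225.00 at the end of each year.
Periodic rate r = 0.119 per year.
PV = PMT × [(1 − (1+r)^−n)/r] = 82,225 × [1 − (1+r)^−2] / r = £139,147.26

£139,147.26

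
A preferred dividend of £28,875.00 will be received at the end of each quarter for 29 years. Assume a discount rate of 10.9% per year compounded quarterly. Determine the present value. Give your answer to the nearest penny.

£1,012,781.68

This is an ordinary annuity: 116 payments of £28,875.00 at the end of each quarter.
Periodic rate r = 0.109/4 per quarter; n is counted in quarters.
PV = PMT × [(1 − (1+r)^−n)/r] = 28,875 × [1 − (1+r)^−116] / r = £1,012,781.68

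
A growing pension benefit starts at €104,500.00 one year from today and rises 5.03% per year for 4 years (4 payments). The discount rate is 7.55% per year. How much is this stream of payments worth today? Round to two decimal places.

€375,208.67

Periodic rate r = 0.0755 per year.
Growing ordinary annuity: PV = PMT₁ × [1 − ((1+g)/(1+r))^n] / (r − g) = 104,500 × [1 − ((1+0.0503)/(1+r))^4] / (r − 0.0503) = €375,208.67.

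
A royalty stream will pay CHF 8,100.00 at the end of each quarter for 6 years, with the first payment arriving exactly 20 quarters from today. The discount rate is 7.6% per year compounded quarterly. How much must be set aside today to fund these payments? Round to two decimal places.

CHF 108,365.05

Ordinary annuity of 24 payments, first payment at period 20.
Periodic rate r = 0.076/4 per quarter; n is counted in quarters.
The ordinary-annuity PV formula values the stream one period before the first payment (period 19); discount that back 19 periods:
PV₀ = 8,100 × [1 − (1+r)^−24] / r × (1+r)^−19 = CHF 108,365.05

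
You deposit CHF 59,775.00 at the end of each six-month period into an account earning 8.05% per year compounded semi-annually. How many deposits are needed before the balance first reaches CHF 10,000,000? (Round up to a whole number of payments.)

52 payments

Periodic rate r = 0.0805/2 per half-year; n is counted in half-years.
Ordinary annuity FV: 10,000,000 = 59,775 × [((1+r)^n − 1)/r].
(1+r)^n = 1 + 10,000,000 × r / 59,775, so n = ln(1 + 10,000,000·r/59,775) / ln(1+r) = 51.84.
Round up to a whole number of payments: n = 52.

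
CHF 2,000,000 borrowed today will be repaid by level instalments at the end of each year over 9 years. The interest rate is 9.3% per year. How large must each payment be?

Level ordinary annuity; solve PV = PMT × [(1 − (1+r)^−n)/r] for PMT.
Periodic rate r = 0.093 per year.
With n = 9: PMT = 2,000,000 / ([(1 − (1+r)^−n)/r]) = CHF 337,677.19

CHF 337,677.19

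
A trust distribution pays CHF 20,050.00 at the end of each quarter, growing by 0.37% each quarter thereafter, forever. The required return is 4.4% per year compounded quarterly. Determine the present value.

CHF 2,746,575.34

Periodic rate r = 0.044/4 per quarter.
Growing perpetuity (Gordon): PV = PMT₁ / (r − g) = 20,050 / (r − 0.0037) = CHF 2,746,575.34.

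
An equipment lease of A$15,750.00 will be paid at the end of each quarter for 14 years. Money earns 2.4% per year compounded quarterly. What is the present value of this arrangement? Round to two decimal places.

This is an ordinary annuity: 56 payments of A$15,750.00 at the end of each quarter.
Periodic rate r = 0.024/4 per quarter; n is counted in quarters.
PV = PMT × [(1 − (1+r)^−n)/r] = 15,750 × [1 − (1+r)^−56] / r = A$747,230.04

A$747,230.04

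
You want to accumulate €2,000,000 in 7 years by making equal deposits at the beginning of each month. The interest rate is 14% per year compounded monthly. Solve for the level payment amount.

€13,983.55

Level annuity due; solve FV = PMT × [((1+r)^n − 1)/r] × (1+r) for PMT.
Periodic rate r = 0.14/12 per month; n is counted in months.
With n = 84: PMT = 2,000,000 / ([((1+r)^n − 1)/r] × (1+r)) = €13,983.55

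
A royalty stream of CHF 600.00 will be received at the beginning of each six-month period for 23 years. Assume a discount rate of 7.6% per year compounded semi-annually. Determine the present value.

CHF 13,441.75

This is an annuity due: 46 payments of CHF 600.00 at the beginning of each six-month period.
Periodic rate r = 0.076/2 per half-year; n is counted in half-years.
PV = PMT × [(1 − (1+r)^−n)/r] × (1+r) = 600 × [1 − (1+r)^−46] / r × (1+r) = CHF 13,441.75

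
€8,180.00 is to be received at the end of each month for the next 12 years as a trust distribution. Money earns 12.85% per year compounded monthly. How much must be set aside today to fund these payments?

€599,109.14

This is an ordinary annuity: 144 payments of €8,180.00 at the end of each month.
Periodic rate r = 0.1285/12 per month; n is counted in months.
PV = PMT × [(1 − (1+r)^−n)/r] = 8,180 × [1 − (1+r)^−144] / r = €599,109.14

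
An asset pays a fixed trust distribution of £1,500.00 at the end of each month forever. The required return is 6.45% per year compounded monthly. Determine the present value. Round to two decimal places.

£279,069.77

Periodic rate r = 0.0645/12 per month.
Level perpetuity: PV = PMT / r = 1,500 / (0.0645/12) = £279,069.77.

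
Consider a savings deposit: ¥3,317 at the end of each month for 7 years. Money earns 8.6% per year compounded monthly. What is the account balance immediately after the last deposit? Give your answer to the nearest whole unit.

¥380,383

This is an ordinary annuity: 84 deposits of ¥3,317 at the end of each month.
Periodic rate r = 0.086/12 per month; n is counted in months.
FV = PMT × [((1+r)^n − 1)/r] = 3,317 × [(1+r)^84 − 1] / r = ¥380,383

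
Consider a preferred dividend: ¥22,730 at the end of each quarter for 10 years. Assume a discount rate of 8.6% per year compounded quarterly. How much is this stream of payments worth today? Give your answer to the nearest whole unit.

¥605,742

This is an ordinary annuity: 40 payments of ¥22,730 at the end of each quarter.
Periodic rate r = 0.086/4 per quarter; n is counted in quarters.
PV = PMT × [(1 − (1+r)^−n)/r] = 22,730 × [1 − (1+r)^−40] / r = ¥605,742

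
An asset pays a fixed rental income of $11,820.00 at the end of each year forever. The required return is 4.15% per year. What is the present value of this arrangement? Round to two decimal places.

$284,819.28

Periodic rate r = 0.0415 per year.
Level perpetuity: PV = PMT / r = 11,820 / (0.0415) = $284,819.28.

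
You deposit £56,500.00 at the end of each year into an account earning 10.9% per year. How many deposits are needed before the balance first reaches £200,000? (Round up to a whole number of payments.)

4 payments

Periodic rate r = 0.109 per year.
Ordinary annuity FV: 200,000 = 56,500 × [((1+r)^n − 1)/r].
(1+r)^n = 1 + 200,000 × r / 56,500, so n = ln(1 + 200,000·r/56,500) / ln(1+r) = 3.15.
Round up to a whole number of payments: n = 4.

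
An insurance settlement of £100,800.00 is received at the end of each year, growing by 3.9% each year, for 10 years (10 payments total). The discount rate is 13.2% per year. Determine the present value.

Periodic rate r = 0.132 per year.
Growing ordinary annuity: PV = PMT₁ × [1 − ((1+g)/(1+r))^n] / (r − g) = 100,800 × [1 − ((1+0.039)/(1+r))^10] / (r − 0.039) = £623,965.27.

£623,965.27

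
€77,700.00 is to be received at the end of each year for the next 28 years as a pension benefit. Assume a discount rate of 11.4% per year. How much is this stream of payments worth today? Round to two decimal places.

€648,410.07

This is an ordinary annuity: 28 payments of €77,700.00 at the end of each year.
Periodic rate r = 0.114 per year.
PV = PMT × [(1 − (1+r)^−n)/r] = 77,700 × [1 − (1+r)^−28] / r = €648,410.07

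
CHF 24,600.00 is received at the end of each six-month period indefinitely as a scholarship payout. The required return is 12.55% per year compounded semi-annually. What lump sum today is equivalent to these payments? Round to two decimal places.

Periodic rate r = 0.1255/2 per half-year.
Level perpetuity: PV = PMT / r = 24,600 / (0.1255/2) = CHF 392,031.87.

CHF 392,031.87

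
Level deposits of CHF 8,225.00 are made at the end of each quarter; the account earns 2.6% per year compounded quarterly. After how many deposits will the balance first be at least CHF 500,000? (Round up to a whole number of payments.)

Periodic rate r = 0.026/4 per quarter; n is counted in quarters.
Ordinary annuity FV: 500,000 = 8,225 × [((1+r)^n − 1)/r].
(1+r)^n = 1 + 500,000 × r / 8,225, so n = ln(1 + 500,000·r/8,225) / ln(1+r) = 51.40.
Round up to a whole number of payments: n = 52.

52 payments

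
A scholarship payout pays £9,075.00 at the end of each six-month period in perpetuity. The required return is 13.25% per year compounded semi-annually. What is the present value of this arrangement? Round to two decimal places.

Periodic rate r = 0.1325/2 per half-year.
Level perpetuity: PV = PMT / r = 9,075 / (0.1325/2) = £136,981.13.

£136,981.13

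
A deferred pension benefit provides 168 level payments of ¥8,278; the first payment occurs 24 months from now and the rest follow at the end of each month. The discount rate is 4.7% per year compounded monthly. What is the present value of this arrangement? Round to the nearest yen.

Ordinary annuity of 168 payments, first payment at period 24.
Periodic rate r = 0.047/12 per month; n is counted in months.
The ordinary-annuity PV formula values the stream one period before the first payment (period 23); discount that back 23 periods:
PV₀ = 8,278 × [1 − (1+r)^−168] / r × (1+r)^−23 = ¥930,062

¥930,062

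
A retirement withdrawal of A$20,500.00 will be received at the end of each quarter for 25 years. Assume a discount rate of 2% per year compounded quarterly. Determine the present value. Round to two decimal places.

A$1,610,124.22

This is an ordinary annuity: 100 payments of A$20,500.00 at the end of each quarter.
Periodic rate r = 0.02/4 per quarter; n is counted in quarters.
PV = PMT × [(1 − (1+r)^−n)/r] = 20,500 × [1 − (1+r)^−100] / r = A$1,610,124.22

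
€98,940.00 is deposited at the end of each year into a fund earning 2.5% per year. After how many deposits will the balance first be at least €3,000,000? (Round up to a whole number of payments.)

23 payments

Periodic rate r = 0.025 per year.
Ordinary annuity FV: 3,000,000 = 98,940 × [((1+r)^n − 1)/r].
(1+r)^n = 1 + 3,000,000 × r / 98,940, so n = ln(1 + 3,000,000·r/98,940) / ln(1+r) = 22.85.
Round up to a whole number of payments: n = 23.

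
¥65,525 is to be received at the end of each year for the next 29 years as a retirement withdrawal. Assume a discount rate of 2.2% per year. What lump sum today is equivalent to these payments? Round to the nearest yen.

¥1,393,850

This is an ordinary annuity: 29 payments of ¥65,525 at the end of each year.
Periodic rate r = 0.022 per year.
PV = PMT × [(1 − (1+r)^−n)/r] = 65,525 × [1 − (1+r)^−29] / r = ¥1,393,850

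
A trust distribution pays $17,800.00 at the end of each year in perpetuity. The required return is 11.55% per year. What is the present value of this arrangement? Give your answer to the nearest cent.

$154,112.55

Periodic rate r = 0.1155 per year.
Level perpetuity: PV = PMT / r = 17,800 / (0.1155) = $154,112.55.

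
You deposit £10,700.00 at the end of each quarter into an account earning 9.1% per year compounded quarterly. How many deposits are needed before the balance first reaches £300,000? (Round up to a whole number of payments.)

Periodic rate r = 0.091/4 per quarter; n is counted in quarters.
Ordinary annuity FV: 300,000 = 10,700 × [((1+r)^n − 1)/r].
(1+r)^n = 1 + 300,000 × r / 10,700, so n = ln(1 + 300,000·r/10,700) / ln(1+r) = 21.93.
Round up to a whole number of payments: n = 22.

22 payments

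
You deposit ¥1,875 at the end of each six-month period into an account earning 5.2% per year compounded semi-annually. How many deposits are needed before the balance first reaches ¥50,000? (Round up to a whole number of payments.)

21 payments

Periodic rate r = 0.052/2 per half-year; n is counted in half-years.
Ordinary annuity FV: 50,000 = 1,875 × [((1+r)^n − 1)/r].
(1+r)^n = 1 + 50,000 × r / 1,875, so n = ln(1 + 50,000·r/1,875) / ln(1+r) = 20.52.
Round up to a whole number of payments: n = 21.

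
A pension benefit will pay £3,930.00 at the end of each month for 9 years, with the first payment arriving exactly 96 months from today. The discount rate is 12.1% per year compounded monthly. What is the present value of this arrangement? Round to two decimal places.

£99,415.43

Ordinary annuity of 108 payments, first payment at period 96.
Periodic rate r = 0.121/12 per month; n is counted in months.
The ordinary-annuity PV formula values the stream one period before the first payment (period 95); discount that back 95 periods:
PV₀ = 3,930 × [1 − (1+r)^−108] / r × (1+r)^−95 = £99,415.43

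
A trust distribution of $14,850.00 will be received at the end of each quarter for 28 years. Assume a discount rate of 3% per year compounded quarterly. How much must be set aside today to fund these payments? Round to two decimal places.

$1,122,529.77

This is an ordinary annuity: 112 payments of $14,850.00 at the end of each quarter.
Periodic rate r = 0.03/4 per quarter; n is counted in quarters.
PV = PMT × [(1 − (1+r)^−n)/r] = 14,850 × [1 − (1+r)^−112] / r = $1,122,529.77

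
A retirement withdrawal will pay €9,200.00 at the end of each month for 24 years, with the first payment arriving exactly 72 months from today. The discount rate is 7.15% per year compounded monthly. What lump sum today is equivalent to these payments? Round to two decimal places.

€829,708.68

Ordinary annuity of 288 payments, first payment at period 72.
Periodic rate r = 0.0715/12 per month; n is counted in months.
The ordinary-annuity PV formula values the stream one period before the first payment (period 71); discount that back 71 periods:
PV₀ = 9,200 × [1 − (1+r)^−288] / r × (1+r)^−71 = €829,708.68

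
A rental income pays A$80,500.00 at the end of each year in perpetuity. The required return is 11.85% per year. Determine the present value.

A$679,324.89

Periodic rate r = 0.1185 per year.
Level perpetuity: PV = PMT / r = 80,500 / (0.1185) = A$679,324.89.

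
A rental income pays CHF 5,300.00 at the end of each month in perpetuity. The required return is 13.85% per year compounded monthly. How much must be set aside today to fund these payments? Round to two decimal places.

CHF 459,205.78

Periodic rate r = 0.1385/12 per month.
Level perpetuity: PV = PMT / r = 5,300 / (0.1385/12) = CHF 459,205.78.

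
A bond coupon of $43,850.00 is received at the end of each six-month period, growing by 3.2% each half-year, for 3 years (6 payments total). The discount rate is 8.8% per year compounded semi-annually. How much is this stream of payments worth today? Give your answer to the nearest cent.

$244,879.82

Periodic rate r = 0.088/2 per half-year; n is counted in half-years.
Growing ordinary annuity: PV = PMT₁ × [1 − ((1+g)/(1+r))^n] / (r − g) = 43,850 × [1 − ((1+0.032)/(1+r))^6] / (r − 0.032) = $244,879.82.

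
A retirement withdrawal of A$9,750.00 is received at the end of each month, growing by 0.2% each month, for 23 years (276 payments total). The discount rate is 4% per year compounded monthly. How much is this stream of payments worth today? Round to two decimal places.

A$2,246,437.53

Periodic rate r = 0.04/12 per month; n is counted in months.
Growing ordinary annuity: PV = PMT₁ × [1 − ((1+g)/(1+r))^n] / (r − g) = 9,750 × [1 − ((1+0.002)/(1+r))^276] / (r − 0.002) = A$2,246,437.53.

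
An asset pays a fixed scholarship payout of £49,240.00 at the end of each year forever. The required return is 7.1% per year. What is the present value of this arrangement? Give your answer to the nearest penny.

Periodic rate r = 0.071 per year.
Level perpetuity: PV = PMT / r = 49,240 / (0.071) = £693,521.13.

£693,521.13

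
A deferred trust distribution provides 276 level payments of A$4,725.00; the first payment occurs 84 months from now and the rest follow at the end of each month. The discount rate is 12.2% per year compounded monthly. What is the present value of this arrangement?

Ordinary annuity of 276 payments, first payment at period 84.
Periodic rate r = 0.122/12 per month; n is counted in months.
The ordinary-annuity PV formula values the stream one period before the first payment (period 83); discount that back 83 periods:
PV₀ = 4,725 × [1 − (1+r)^−276] / r × (1+r)^−83 = A$188,418.78

A$188,418.78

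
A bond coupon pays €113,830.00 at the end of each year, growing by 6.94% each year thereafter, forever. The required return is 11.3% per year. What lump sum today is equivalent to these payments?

Periodic rate r = 0.113 per year.
Growing perpetuity (Gordon): PV = PMT₁ / (r − g) = 113,830 / (r − 0.0694) = €2,610,779.82.

€2,610,779.82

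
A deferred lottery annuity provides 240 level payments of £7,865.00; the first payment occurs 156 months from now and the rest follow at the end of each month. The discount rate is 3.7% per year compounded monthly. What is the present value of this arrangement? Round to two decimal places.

£826,792.33

Ordinary annuity of 240 payments, first payment at period 156.
Periodic rate r = 0.037/12 per month; n is counted in months.
The ordinary-annuity PV formula values the stream one period before the first payment (period 155); discount that back 155 periods:
PV₀ = 7,865 × [1 − (1+r)^−240] / r × (1+r)^−155 = £826,792.33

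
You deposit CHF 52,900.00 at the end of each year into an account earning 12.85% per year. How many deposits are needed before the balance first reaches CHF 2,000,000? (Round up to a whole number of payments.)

15 payments

Periodic rate r = 0.1285 per year.
Ordinary annuity FV: 2,000,000 = 52,900 × [((1+r)^n − 1)/r].
(1+r)^n = 1 + 2,000,000 × r / 52,900, so n = ln(1 + 2,000,000·r/52,900) / ln(1+r) = 14.62.
Round up to a whole number of payments: n = 15.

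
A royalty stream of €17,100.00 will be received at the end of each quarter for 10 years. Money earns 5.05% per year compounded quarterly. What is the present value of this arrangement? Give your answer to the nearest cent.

This is an ordinary annuity: 40 payments of €17,100.00 at the end of each quarter.
Periodic rate r = 0.0505/4 per quarter; n is counted in quarters.
PV = PMT × [(1 − (1+r)^−n)/r] = 17,100 × [1 − (1+r)^−40] / r = €534,445.88

€534,445.88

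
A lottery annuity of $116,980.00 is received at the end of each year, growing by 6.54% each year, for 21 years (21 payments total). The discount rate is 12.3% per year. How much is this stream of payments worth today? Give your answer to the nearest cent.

Periodic rate r = 0.123 per year.
Growing ordinary annuity: PV = PMT₁ × [1 − ((1+g)/(1+r))^n] / (r − g) = 116,980 × [1 − ((1+0.0654)/(1+r))^21] / (r − 0.0654) = $1,358,730.20.

$1,358,730.20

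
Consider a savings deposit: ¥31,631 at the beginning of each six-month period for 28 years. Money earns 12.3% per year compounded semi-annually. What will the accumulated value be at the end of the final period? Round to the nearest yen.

This is an annuity due: 56 deposits of ¥31,631 at the beginning of each six-month period.
Periodic rate r = 0.123/2 per half-year; n is counted in half-years.
FV = PMT × [((1+r)^n − 1)/r] × (1+r) = 31,631 × [(1+r)^56 − 1] / r × (1+r) = ¥14,895,126

¥14,895,126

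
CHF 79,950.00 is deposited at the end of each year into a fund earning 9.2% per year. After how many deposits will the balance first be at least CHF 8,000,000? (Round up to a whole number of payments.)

27 payments

Periodic rate r = 0.092 per year.
Ordinary annuity FV: 8,000,000 = 79,950 × [((1+r)^n − 1)/r].
(1+r)^n = 1 + 8,000,000 × r / 79,950, so n = ln(1 + 8,000,000·r/79,950) / ln(1+r) = 26.39.
Round up to a whole number of payments: n = 27.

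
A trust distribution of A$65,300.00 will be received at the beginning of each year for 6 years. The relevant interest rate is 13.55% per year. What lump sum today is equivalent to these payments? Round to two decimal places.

A$291,926.24

This is an annuity due: 6 payments of A$65,300.00 at the beginning of each year.
Periodic rate r = 0.1355 per year.
PV = PMT × [(1 − (1+r)^−n)/r] × (1+r) = 65,300 × [1 − (1+r)^−6] / r × (1+r) = A$291,926.24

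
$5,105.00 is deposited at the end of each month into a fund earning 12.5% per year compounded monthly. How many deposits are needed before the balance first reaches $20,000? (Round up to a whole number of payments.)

4 payments

Periodic rate r = 0.125/12 per month; n is counted in months.
Ordinary annuity FV: 20,000 = 5,105 × [((1+r)^n − 1)/r].
(1+r)^n = 1 + 20,000 × r / 5,105, so n = ln(1 + 20,000·r/5,105) / ln(1+r) = 3.86.
Round up to a whole number of payments: n = 4.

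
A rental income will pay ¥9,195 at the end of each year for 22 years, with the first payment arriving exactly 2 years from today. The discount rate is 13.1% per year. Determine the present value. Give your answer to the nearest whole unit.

Ordinary annuity of 22 payments, first payment at period 2.
Periodic rate r = 0.131 per year.
The ordinary-annuity PV formula values the stream one period before the first payment (period 1); discount that back 1 periods:
PV₀ = 9,195 × [1 − (1+r)^−22] / r × (1+r)^−1 = ¥57,924

¥57,924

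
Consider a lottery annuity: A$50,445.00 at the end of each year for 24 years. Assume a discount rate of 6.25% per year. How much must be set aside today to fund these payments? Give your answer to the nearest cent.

A$618,736.19

This is an ordinary annuity: 24 payments of A$50,445.00 at the end of each year.
Periodic rate r = 0.0625 per year.
PV = PMT × [(1 − (1+r)^−n)/r] = 50,445 × [1 − (1+r)^−24] / r = A$618,736.19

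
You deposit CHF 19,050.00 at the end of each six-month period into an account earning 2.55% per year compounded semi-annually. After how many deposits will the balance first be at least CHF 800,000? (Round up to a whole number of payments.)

34 payments

Periodic rate r = 0.0255/2 per half-year; n is counted in half-years.
Ordinary annuity FV: 800,000 = 19,050 × [((1+r)^n − 1)/r].
(1+r)^n = 1 + 800,000 × r / 19,050, so n = ln(1 + 800,000·r/19,050) / ln(1+r) = 33.85.
Round up to a whole number of payments: n = 34.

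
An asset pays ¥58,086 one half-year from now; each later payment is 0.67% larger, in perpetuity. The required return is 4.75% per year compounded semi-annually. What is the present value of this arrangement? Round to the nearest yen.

Periodic rate r = 0.0475/2 per half-year.
Growing perpetuity (Gordon): PV = PMT₁ / (r − g) = 58,086 / (r − 0.0067) = ¥3,406,804.

¥3,406,804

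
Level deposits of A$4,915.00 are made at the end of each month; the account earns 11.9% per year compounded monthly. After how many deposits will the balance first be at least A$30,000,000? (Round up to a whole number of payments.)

Periodic rate r = 0.119/12 per month; n is counted in months.
Ordinary annuity FV: 30,000,000 = 4,915 × [((1+r)^n − 1)/r].
(1+r)^n = 1 + 30,000,000 × r / 4,915, so n = ln(1 + 30,000,000·r/4,915) / ln(1+r) = 417.47.
Round up to a whole number of payments: n = 418.

418 payments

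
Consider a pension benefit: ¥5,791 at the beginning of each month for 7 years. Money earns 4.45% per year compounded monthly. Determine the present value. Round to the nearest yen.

¥418,859

This is an annuity due: 84 payments of ¥5,791 at the beginning of each month.
Periodic rate r = 0.0445/12 per month; n is counted in months.
PV = PMT × [(1 − (1+r)^−n)/r] × (1+r) = 5,791 × [1 − (1+r)^−84] / r × (1+r) = ¥418,859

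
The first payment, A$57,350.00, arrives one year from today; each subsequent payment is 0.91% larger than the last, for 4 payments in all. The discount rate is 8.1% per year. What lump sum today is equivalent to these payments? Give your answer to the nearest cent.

Periodic rate r = 0.081 per year.
Growing ordinary annuity: PV = PMT₁ × [1 − ((1+g)/(1+r))^n] / (r − g) = 57,350 × [1 − ((1+0.0091)/(1+r))^4] / (r − 0.0091) = A$191,962.09.

A$191,962.09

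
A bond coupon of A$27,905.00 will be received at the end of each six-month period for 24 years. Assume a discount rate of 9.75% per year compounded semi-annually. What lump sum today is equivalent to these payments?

A$514,139.23

This is an ordinary annuity: 48 payments of A$27,905.00 at the end of each six-month period.
Periodic rate r = 0.0975/2 per half-year; n is counted in half-years.
PV = PMT × [(1 − (1+r)^−n)/r] = 27,905 × [1 − (1+r)^−48] / r = A$514,139.23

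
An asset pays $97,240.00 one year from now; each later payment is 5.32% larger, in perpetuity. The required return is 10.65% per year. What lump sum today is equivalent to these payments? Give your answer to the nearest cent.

Periodic rate r = 0.1065 per year.
Growing perpetuity (Gordon): PV = PMT₁ / (r − g) = 97,240 / (r − 0.0532) = $1,824,390.24.

$1,824,390.24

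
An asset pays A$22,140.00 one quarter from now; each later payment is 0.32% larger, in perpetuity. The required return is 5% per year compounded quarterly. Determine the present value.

A$2,380,645.16

Periodic rate r = 0.05/4 per quarter.
Growing perpetuity (Gordon): PV = PMT₁ / (r − g) = 22,140 / (r − 0.0032) = A$2,380,645.16.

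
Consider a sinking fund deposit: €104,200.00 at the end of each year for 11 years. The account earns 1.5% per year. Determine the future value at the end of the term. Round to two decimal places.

€1,236,151.95

This is an ordinary annuity: 11 deposits of €104,200.00 at the end of each year.
Periodic rate r = 0.015 per year.
FV = PMT × [((1+r)^n − 1)/r] = 104,200 × [(1+r)^11 − 1] / r = €1,236,151.95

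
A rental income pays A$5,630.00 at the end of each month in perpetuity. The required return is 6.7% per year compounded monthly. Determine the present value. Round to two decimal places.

A$1,008,358.21

Periodic rate r = 0.067/12 per month.
Level perpetuity: PV = PMT / r = 5,630 / (0.067/12) = A$1,008,358.21.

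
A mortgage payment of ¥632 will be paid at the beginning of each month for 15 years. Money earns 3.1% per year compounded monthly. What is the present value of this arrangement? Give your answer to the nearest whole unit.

¥91,118

This is an annuity due: 180 payments of ¥632 at the beginning of each month.
Periodic rate r = 0.031/12 per month; n is counted in months.
PV = PMT × [(1 − (1+r)^−n)/r] × (1+r) = 632 × [1 − (1+r)^−180] / r × (1+r) = ¥91,118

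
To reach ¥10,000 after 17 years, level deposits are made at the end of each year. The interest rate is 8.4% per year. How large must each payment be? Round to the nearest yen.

¥286

Level ordinary annuity; solve FV = PMT × [((1+r)^n − 1)/r] for PMT.
Periodic rate r = 0.084 per year.
With n = 17: PMT = 10,000 / ([((1+r)^n − 1)/r]) = ¥286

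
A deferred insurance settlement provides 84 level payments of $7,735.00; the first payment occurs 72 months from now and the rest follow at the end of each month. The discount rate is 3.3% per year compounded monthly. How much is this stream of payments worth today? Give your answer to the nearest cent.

Ordinary annuity of 84 payments, first payment at period 72.
Periodic rate r = 0.033/12 per month; n is counted in months.
The ordinary-annuity PV formula values the stream one period before the first payment (period 71); discount that back 71 periods:
PV₀ = 7,735 × [1 − (1+r)^−84] / r × (1+r)^−71 = $476,797.39

$476,797.39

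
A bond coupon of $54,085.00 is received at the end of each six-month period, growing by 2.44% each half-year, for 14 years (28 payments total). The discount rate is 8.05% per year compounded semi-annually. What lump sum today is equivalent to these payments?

Periodic rate r = 0.0805/2 per half-year; n is counted in half-years.
Growing ordinary annuity: PV = PMT₁ × [1 − ((1+g)/(1+r))^n] / (r − g) = 54,085 × [1 − ((1+0.0244)/(1+r))^28] / (r − 0.0244) = $1,192,373.06.

$1,192,373.06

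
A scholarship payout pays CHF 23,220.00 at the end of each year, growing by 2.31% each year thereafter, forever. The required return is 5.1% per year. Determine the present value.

CHF 832,258.06

Periodic rate r = 0.051 per year.
Growing perpetuity (Gordon): PV = PMT₁ / (r − g) = 23,220 / (r − 0.0231) = CHF 832,258.06.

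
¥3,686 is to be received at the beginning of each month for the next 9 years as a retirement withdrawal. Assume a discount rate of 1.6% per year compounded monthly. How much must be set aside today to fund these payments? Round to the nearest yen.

¥371,018

This is an annuity due: 108 payments of ¥3,686 at the beginning of each month.
Periodic rate r = 0.016/12 per month; n is counted in months.
PV = PMT × [(1 − (1+r)^−n)/r] × (1+r) = 3,686 × [1 − (1+r)^−108] / r × (1+r) = ¥371,018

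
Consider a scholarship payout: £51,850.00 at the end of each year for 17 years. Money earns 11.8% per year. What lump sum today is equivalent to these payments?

£373,435.32

This is an ordinary annuity: 17 payments of £51,850.00 at the end of each year.
Periodic rate r = 0.118 per year.
PV = PMT × [(1 − (1+r)^−n)/r] = 51,850 × [1 − (1+r)^−17] / r = £373,435.32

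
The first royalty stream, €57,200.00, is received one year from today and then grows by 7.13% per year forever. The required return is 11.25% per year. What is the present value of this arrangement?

€1,388,349.51

Periodic rate r = 0.1125 per year.
Growing perpetuity (Gordon): PV = PMT₁ / (r − g) = 57,200 / (r − 0.0713) = €1,388,349.51.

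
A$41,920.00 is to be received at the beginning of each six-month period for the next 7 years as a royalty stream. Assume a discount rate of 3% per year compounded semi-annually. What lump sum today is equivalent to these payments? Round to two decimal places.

This is an annuity due: 14 payments of A$41,920.00 at the beginning of each six-month period.
Periodic rate r = 0.03/2 per half-year; n is counted in half-years.
PV = PMT × [(1 − (1+r)^−n)/r] × (1+r) = 41,920 × [1 − (1+r)^−14] / r × (1+r) = A$533,705.83

A$533,705.83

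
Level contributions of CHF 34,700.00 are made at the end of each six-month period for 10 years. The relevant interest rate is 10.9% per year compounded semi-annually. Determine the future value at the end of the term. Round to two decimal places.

CHF 1,203,501.17

This is an ordinary annuity: 20 deposits of CHF 34,700.00 at the end of each six-month period.
Periodic rate r = 0.109/2 per half-year; n is counted in half-years.
FV = PMT × [((1+r)^n − 1)/r] = 34,700 × [(1+r)^20 − 1] / r = CHF 1,203,501.17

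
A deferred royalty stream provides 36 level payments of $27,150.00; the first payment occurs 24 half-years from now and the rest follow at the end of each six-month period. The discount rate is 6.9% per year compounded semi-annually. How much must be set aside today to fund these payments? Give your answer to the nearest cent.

Ordinary annuity of 36 payments, first payment at period 24.
Periodic rate r = 0.069/2 per half-year; n is counted in half-years.
The ordinary-annuity PV formula values the stream one period before the first payment (period 23); discount that back 23 periods:
PV₀ = 27,150 × [1 − (1+r)^−36] / r × (1+r)^−23 = $254,324.74

$254,324.74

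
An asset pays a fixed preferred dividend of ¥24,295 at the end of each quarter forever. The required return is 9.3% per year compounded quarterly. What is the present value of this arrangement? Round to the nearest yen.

¥1,044,946

Periodic rate r = 0.093/4 per quarter.
Level perpetuity: PV = PMT / r = 24,295 / (0.093/4) = ¥1,044,946.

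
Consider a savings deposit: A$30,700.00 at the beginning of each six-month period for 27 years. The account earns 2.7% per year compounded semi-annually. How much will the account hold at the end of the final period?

A$2,449,793.49

This is an annuity due: 54 deposits of A$30,700.00 at the beginning of each six-month period.
Periodic rate r = 0.027/2 per half-year; n is counted in half-years.
FV = PMT × [((1+r)^n − 1)/r] × (1+r) = 30,700 × [(1+r)^54 − 1] / r × (1+r) = A$2,449,793.49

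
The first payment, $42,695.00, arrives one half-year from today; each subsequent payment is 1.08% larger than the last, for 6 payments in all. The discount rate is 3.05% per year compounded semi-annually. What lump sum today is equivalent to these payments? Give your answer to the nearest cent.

$249,573.28

Periodic rate r = 0.0305/2 per half-year; n is counted in half-years.
Growing ordinary annuity: PV = PMT₁ × [1 − ((1+g)/(1+r))^n] / (r − g) = 42,695 × [1 − ((1+0.0108)/(1+r))^6] / (r − 0.0108) = $249,573.28.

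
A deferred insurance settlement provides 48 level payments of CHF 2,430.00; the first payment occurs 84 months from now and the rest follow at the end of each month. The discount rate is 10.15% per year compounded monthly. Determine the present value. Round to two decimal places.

CHF 47,486.41

Ordinary annuity of 48 payments, first payment at period 84.
Periodic rate r = 0.1015/12 per month; n is counted in months.
The ordinary-annuity PV formula values the stream one period before the first payment (period 83); discount that back 83 periods:
PV₀ = 2,430 × [1 − (1+r)^−48] / r × (1+r)^−83 = CHF 47,486.41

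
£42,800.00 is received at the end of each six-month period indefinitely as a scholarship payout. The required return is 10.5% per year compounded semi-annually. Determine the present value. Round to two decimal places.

£815,238.10

Periodic rate r = 0.105/2 per half-year.
Level perpetuity: PV = PMT / r = 42,800 / (0.105/2) = £815,238.10.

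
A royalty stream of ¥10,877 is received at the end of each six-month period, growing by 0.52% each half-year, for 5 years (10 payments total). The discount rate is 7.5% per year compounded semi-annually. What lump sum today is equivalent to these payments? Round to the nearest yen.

¥91,306

Periodic rate r = 0.075/2 per half-year; n is counted in half-years.
Growing ordinary annuity: PV = PMT₁ × [1 − ((1+g)/(1+r))^n] / (r − g) = 10,877 × [1 − ((1+0.0052)/(1+r))^10] / (r − 0.0052) = ¥91,306.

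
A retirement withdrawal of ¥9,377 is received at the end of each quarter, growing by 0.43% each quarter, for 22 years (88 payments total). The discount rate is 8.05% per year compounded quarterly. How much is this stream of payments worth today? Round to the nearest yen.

¥442,849

Periodic rate r = 0.0805/4 per quarter; n is counted in quarters.
Growing ordinary annuity: PV = PMT₁ × [1 − ((1+g)/(1+r))^n] / (r − g) = 9,377 × [1 − ((1+0.0043)/(1+r))^88] / (r − 0.0043) = ¥442,849.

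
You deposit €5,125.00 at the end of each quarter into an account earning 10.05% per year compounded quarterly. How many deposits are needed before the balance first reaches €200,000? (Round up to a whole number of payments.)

28 payments

Periodic rate r = 0.1005/4 per quarter; n is counted in quarters.
Ordinary annuity FV: 200,000 = 5,125 × [((1+r)^n − 1)/r].
(1+r)^n = 1 + 200,000 × r / 5,125, so n = ln(1 + 200,000·r/5,125) / ln(1+r) = 27.54.
Round up to a whole number of payments: n = 28.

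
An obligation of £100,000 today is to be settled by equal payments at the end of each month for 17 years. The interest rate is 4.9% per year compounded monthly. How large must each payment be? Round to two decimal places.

£723.33

Level ordinary annuity; solve PV = PMT × [(1 − (1+r)^−n)/r] for PMT.
Periodic rate r = 0.049/12 per month; n is counted in months.
With n = 204: PMT = 100,000 / ([(1 − (1+r)^−n)/r]) = £723.33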